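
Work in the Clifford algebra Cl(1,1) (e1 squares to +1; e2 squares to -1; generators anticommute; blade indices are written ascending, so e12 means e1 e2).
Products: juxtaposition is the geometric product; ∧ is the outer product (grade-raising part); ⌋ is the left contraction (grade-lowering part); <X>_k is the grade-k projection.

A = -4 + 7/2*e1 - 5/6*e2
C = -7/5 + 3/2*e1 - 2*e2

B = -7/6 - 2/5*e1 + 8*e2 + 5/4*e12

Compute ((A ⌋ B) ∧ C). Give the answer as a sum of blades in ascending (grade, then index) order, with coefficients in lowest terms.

step 1: 149/15 + 67/120*e1 - 221/8*e2 - 5*e12
step 2: -1043/75 + 8471/600*e1 + 2257/120*e2 + 11357/240*e12
Answer: -1043/75 + 8471/600*e1 + 2257/120*e2 + 11357/240*e12


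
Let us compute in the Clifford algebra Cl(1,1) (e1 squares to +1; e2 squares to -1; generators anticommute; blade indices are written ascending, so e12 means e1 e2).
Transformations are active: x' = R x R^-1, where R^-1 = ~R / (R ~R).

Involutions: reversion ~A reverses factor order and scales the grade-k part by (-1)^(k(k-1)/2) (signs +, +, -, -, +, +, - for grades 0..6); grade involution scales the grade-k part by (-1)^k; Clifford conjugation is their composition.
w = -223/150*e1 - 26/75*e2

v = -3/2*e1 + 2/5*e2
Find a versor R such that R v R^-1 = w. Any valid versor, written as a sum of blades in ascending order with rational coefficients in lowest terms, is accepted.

Take R = v + w = -224/75*e1 + 4/75*e2. Because q(v) = q(w) = 209/100, conjugation by R sends v exactly to w.
Answer: -224/75*e1 + 4/75*e2


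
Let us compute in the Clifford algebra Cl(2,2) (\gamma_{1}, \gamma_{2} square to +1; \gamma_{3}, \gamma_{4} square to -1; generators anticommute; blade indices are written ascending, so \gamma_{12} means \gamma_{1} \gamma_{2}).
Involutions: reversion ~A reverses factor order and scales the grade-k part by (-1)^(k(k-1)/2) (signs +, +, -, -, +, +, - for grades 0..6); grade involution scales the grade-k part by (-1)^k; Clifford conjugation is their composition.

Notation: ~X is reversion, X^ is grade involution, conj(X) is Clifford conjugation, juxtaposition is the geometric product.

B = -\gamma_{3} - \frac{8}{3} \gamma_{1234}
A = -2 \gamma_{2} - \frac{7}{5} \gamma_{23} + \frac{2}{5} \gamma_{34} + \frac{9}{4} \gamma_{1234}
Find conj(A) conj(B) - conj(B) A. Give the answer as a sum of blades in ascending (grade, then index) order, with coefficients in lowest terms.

first term: -6 - \frac{7}{5} \gamma_{2} - \frac{2}{5} \gamma_{4} - \frac{16}{15} \gamma_{12} - \frac{56}{15} \gamma_{14} + 2 \gamma_{23} + \frac{9}{4} \gamma_{124} + \frac{16}{3} \gamma_{134}
second term: -6 - \frac{7}{5} \gamma_{2} - \frac{2}{5} \gamma_{4} + \frac{16}{15} \gamma_{12} + \frac{56}{15} \gamma_{14} + 2 \gamma_{23} - \frac{9}{4} \gamma_{124} + \frac{16}{3} \gamma_{134}
Answer: -\frac{32}{15} \gamma_{12} - \frac{112}{15} \gamma_{14} + \frac{9}{2} \gamma_{124}


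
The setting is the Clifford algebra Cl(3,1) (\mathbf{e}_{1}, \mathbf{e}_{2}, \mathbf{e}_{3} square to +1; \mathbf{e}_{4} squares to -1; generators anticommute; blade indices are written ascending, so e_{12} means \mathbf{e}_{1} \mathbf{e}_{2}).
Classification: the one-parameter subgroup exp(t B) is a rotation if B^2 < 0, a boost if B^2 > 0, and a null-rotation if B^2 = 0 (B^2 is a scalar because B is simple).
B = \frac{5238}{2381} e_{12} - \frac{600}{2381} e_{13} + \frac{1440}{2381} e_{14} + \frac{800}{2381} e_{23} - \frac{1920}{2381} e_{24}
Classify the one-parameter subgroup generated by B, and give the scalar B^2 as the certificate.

B^2 term by term: the squares give (\frac{5238}{2381})^2*(e_{12})^2 + (-\frac{600}{2381})^2*(e_{13})^2 + (\frac{1440}{2381})^2*(e_{14})^2 + (\frac{800}{2381})^2*(e_{23})^2 + (-\frac{1920}{2381})^2*(e_{24})^2 = \frac{27436644}{5669161}*(-1) + \frac{360000}{5669161}*(-1) + \frac{2073600}{5669161}*(+1) + \frac{640000}{5669161}*(-1) + \frac{3686400}{5669161}*(+1) = -4 (each basis 2-blade squares to minus the product of its generators' squares); cross terms between blades sharing an index anticommute and cancel; the commuting (index-disjoint) pairs give grade-4 terms 2*c*c'*(blade product), which cancel blade by blade — e_{1234}: -\frac{2304000}{5669161} + \frac{2304000}{5669161} = 0 — confirming B is simple. So B^2 = -4.
Answer: rotation, certificate B^2 = -4. The class reads off the invariant scalar -4 directly.


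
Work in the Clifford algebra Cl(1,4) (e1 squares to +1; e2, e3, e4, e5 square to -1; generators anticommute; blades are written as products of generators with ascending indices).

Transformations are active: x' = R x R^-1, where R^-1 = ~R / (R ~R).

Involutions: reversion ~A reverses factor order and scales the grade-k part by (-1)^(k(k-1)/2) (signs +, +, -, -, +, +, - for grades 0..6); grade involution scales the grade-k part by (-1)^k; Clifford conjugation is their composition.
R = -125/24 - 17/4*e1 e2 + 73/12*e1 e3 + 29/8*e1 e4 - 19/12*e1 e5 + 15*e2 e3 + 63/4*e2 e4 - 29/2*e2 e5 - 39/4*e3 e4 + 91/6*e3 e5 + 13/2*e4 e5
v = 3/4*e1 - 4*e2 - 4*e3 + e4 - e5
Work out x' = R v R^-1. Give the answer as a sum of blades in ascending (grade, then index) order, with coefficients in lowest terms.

~R = -125/24 + 17/4*e1 e2 - 73/12*e1 e3 - 29/8*e1 e4 + 19/12*e1 e5 - 15*e2 e3 - 63/4*e2 e4 + 29/2*e2 e5 + 39/4*e3 e4 - 91/6*e3 e5 - 13/2*e4 e5, and R ~R = 16113/16, so R^-1 = ~R / (16113/16).
R v = -57/32*e1 + 2581/48*e2 - 301/16*e3 - 2441/96*e4 + 491/48*e5 + 631/12*e1 e2 e3 + 353/16*e1 e2 e4 - 311/24*e1 e2 e5 + 637/48*e1 e3 e4 - 25/24*e1 e3 e5 + 17/6*e1 e4 e5 + 117*e2 e3 e4 - 401/3*e2 e3 e5 - 109/4*e2 e4 e5 - 377/12*e3 e4 e5
Answer: 46585/28296*e1 - 2788/1179*e2 - 22475/7074*e3 + 27607/9432*e4 - 16265/4716*e5


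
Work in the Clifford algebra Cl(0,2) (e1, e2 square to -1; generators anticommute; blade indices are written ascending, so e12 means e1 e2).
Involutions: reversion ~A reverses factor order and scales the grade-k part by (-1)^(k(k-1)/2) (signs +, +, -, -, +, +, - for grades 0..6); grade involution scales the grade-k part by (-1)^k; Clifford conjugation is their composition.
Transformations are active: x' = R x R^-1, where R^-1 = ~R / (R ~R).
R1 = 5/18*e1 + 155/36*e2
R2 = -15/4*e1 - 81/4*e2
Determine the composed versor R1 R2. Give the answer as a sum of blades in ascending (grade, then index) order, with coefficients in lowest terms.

Distribute over the terms of R1 (each basis-blade product reordered to ascending indices, repeated generators contracted through their squares):
(5/18*e1) R2 = 25/24 - 45/8*e12
(155/36*e2) R2 = 1395/16 + 775/48*e12
Summing the partial products and collecting blades:
Answer: 4235/48 + 505/48*e12


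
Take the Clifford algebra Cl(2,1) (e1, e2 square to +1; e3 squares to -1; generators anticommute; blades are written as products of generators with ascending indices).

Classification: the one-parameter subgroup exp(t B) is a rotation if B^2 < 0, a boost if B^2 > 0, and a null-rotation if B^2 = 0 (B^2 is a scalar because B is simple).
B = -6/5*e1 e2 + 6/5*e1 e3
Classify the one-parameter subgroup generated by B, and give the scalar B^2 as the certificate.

B^2 term by term: the squares give (-6/5)^2*(e1 e2)^2 + (6/5)^2*(e1 e3)^2 = 36/25*(-1) + 36/25*(+1) = 0 (each basis 2-blade squares to minus the product of its generators' squares); cross terms between blades sharing an index anticommute and cancel. So B^2 = 0.
Answer: null-rotation, certificate B^2 = 0. B^2 = 0 is basis-independent, so its sign is the whole story.


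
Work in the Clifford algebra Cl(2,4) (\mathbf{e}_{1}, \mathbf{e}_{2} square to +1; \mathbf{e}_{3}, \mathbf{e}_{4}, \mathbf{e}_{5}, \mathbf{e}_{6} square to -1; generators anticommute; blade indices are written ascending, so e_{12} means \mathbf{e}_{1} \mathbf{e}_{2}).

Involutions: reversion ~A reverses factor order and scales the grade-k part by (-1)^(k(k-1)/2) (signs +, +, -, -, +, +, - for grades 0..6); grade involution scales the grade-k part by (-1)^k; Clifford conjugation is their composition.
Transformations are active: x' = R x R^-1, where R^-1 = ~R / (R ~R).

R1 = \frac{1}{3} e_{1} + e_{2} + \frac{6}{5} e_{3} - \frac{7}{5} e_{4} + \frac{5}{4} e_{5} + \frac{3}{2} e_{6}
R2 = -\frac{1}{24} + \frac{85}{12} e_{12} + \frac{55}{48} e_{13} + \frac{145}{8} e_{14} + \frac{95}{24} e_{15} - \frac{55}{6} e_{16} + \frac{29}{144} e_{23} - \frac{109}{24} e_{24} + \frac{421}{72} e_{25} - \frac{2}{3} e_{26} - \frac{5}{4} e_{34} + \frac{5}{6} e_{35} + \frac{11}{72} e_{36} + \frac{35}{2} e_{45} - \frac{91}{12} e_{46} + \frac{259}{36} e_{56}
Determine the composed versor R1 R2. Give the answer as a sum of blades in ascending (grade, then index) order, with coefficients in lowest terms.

Distribute over the terms of R1 (each basis-blade product reordered to ascending indices, repeated generators contracted through their squares):
(\frac{1}{3} e_{1}) R2 = -\frac{1}{72} e_{1} + \frac{85}{36} e_{2} + \frac{55}{144} e_{3} + \frac{145}{24} e_{4} + \frac{95}{72} e_{5} - \frac{55}{18} e_{6} + \frac{29}{432} e_{123} - \frac{109}{72} e_{124} + \frac{421}{216} e_{125} - \frac{2}{9} e_{126} - \frac{5}{12} e_{134} + \frac{5}{18} e_{135} + \frac{11}{216} e_{136} + \frac{35}{6} e_{145} - \frac{91}{36} e_{146} + \frac{259}{108} e_{156}
(e_{2}) R2 = -\frac{85}{12} e_{1} - \frac{1}{24} e_{2} + \frac{29}{144} e_{3} - \frac{109}{24} e_{4} + \frac{421}{72} e_{5} - \frac{2}{3} e_{6} - \frac{55}{48} e_{123} - \frac{145}{8} e_{124} - \frac{95}{24} e_{125} + \frac{55}{6} e_{126} - \frac{5}{4} e_{234} + \frac{5}{6} e_{235} + \frac{11}{72} e_{236} + \frac{35}{2} e_{245} - \frac{91}{12} e_{246} + \frac{259}{36} e_{256}
(\frac{6}{5} e_{3}) R2 = \frac{11}{8} e_{1} + \frac{29}{120} e_{2} - \frac{1}{20} e_{3} + \frac{3}{2} e_{4} - e_{5} - \frac{11}{60} e_{6} + \frac{17}{2} e_{123} - \frac{87}{4} e_{134} - \frac{19}{4} e_{135} + 11 e_{136} + \frac{109}{20} e_{234} - \frac{421}{60} e_{235} + \frac{4}{5} e_{236} + 21 e_{345} - \frac{91}{10} e_{346} + \frac{259}{30} e_{356}
(-\frac{7}{5} e_{4}) R2 = -\frac{203}{8} e_{1} + \frac{763}{120} e_{2} + \frac{7}{4} e_{3} + \frac{7}{120} e_{4} + \frac{49}{2} e_{5} - \frac{637}{60} e_{6} - \frac{119}{12} e_{124} - \frac{77}{48} e_{134} + \frac{133}{24} e_{145} - \frac{77}{6} e_{146} - \frac{203}{720} e_{234} + \frac{2947}{360} e_{245} - \frac{14}{15} e_{246} + \frac{7}{6} e_{345} + \frac{77}{360} e_{346} - \frac{1813}{180} e_{456}
(\frac{5}{4} e_{5}) R2 = \frac{475}{96} e_{1} + \frac{2105}{288} e_{2} + \frac{25}{24} e_{3} + \frac{175}{8} e_{4} - \frac{5}{96} e_{5} - \frac{1295}{144} e_{6} + \frac{425}{48} e_{125} + \frac{275}{192} e_{135} + \frac{725}{32} e_{145} + \frac{275}{24} e_{156} + \frac{145}{576} e_{235} - \frac{545}{96} e_{245} + \frac{5}{6} e_{256} - \frac{25}{16} e_{345} - \frac{55}{288} e_{356} + \frac{455}{48} e_{456}
(\frac{3}{2} e_{6}) R2 = -\frac{55}{4} e_{1} - e_{2} + \frac{11}{48} e_{3} - \frac{91}{8} e_{4} + \frac{259}{24} e_{5} - \frac{1}{16} e_{6} + \frac{85}{8} e_{126} + \frac{55}{32} e_{136} + \frac{435}{16} e_{146} + \frac{95}{16} e_{156} + \frac{29}{96} e_{236} - \frac{109}{16} e_{246} + \frac{421}{48} e_{256} - \frac{15}{8} e_{346} + \frac{5}{4} e_{356} + \frac{105}{4} e_{456}
Summing the partial products and collecting blades:
Answer: -\frac{11491}{288} e_{1} + \frac{21929}{1440} e_{2} + \frac{853}{240} e_{3} + \frac{1627}{120} e_{4} + \frac{1325}{32} e_{5} - \frac{1061}{45} e_{6} + \frac{1603}{216} e_{123} - \frac{266}{9} e_{124} + \frac{2957}{432} e_{125} + \frac{1409}{72} e_{126} - \frac{1141}{48} e_{134} - \frac{1751}{576} e_{135} + \frac{11033}{864} e_{136} + \frac{1089}{32} e_{145} + \frac{1703}{144} e_{146} + \frac{8551}{432} e_{156} + \frac{2821}{720} e_{234} - \frac{17083}{2880} e_{235} + \frac{1807}{1440} e_{236} + \frac{28813}{1440} e_{245} - \frac{3679}{240} e_{246} + \frac{2419}{144} e_{256} + \frac{989}{48} e_{345} - \frac{1937}{180} e_{346} + \frac{13957}{1440} e_{356} + \frac{18473}{720} e_{456}


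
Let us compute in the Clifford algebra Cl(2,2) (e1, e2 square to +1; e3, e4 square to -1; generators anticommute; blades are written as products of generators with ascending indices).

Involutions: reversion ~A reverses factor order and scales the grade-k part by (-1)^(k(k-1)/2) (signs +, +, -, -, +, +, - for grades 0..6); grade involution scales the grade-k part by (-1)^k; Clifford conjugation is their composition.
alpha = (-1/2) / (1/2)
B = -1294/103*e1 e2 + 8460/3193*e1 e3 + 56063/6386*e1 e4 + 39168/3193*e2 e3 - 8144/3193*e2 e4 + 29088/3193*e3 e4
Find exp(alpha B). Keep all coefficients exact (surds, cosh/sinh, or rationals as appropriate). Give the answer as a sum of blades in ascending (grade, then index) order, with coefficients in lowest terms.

B^2 term by term: the squares give (-1294/103)^2*(e1 e2)^2 + (8460/3193)^2*(e1 e3)^2 + (56063/6386)^2*(e1 e4)^2 + (39168/3193)^2*(e2 e3)^2 + (-8144/3193)^2*(e2 e4)^2 + (29088/3193)^2*(e3 e4)^2 = 1674436/10609*(-1) + 71571600/10195249*(+1) + 3143059969/40780996*(+1) + 1534132224/10195249*(+1) + 66324736/10195249*(+1) + 846111744/10195249*(-1) = 1/4 (each basis 2-blade squares to minus the product of its generators' squares); cross terms between blades sharing an index anticommute and cancel; the commuting (index-disjoint) pairs give grade-4 terms 2*c*c'*(blade product), which cancel blade by blade — e1 e2 e3 e4: -75279744/328879 + 137796480/10195249 + 2195875584/10195249 = 0 — confirming B is simple. So B^2 = 1/4.
B^2 = 1/4 — a positive square means the series sums to a boost: l = 1/2, alpha*l = -1/2, so exp(alpha B) = cosh(-1/2) + (sinh(-1/2)/(1/2))*B = cosh(1/2) + (-2*sinh(1/2))*B.
Answer: cosh(1/2) + 2588*sinh(1/2)/103*e1 e2 - 16920*sinh(1/2)/3193*e1 e3 - 56063*sinh(1/2)/3193*e1 e4 - 78336*sinh(1/2)/3193*e2 e3 + 16288*sinh(1/2)/3193*e2 e4 - 58176*sinh(1/2)/3193*e3 e4


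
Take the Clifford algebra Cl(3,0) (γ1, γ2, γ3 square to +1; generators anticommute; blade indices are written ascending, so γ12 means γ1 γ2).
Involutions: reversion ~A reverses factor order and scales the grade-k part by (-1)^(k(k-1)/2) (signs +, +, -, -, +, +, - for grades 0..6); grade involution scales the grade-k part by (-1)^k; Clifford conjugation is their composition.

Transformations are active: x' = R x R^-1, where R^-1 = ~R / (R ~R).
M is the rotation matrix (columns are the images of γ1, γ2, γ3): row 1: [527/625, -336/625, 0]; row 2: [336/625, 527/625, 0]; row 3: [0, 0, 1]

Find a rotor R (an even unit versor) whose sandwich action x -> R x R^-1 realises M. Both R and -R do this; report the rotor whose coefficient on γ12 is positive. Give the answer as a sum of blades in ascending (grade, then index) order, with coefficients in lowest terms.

Method: write R = a + b12*γ12 + b13*γ13 + b23*γ23 with a^2 + b12^2 + b13^2 + b23^2 = 1 (so R^-1 = ~R). Expanding the columns R e_j ~R gives tr M = 4a^2 - 1 and, from the antisymmetric part, M21 - M12 = -4a*b12, M13 - M31 = 4a*b13, M32 - M23 = -4a*b23.
Here tr M = 1679/625, so a^2 = (1 + tr M)/4 = 576/625 and a = ±24/25. Taking a = 24/25: M21 - M12 = 672/625, M13 - M31 = 0, M32 - M23 = 0, giving b12 = -7/25, b13 = 0, b23 = 0, i.e. R = 24/25 - 7/25*γ12.
Its γ12 coefficient is negative, so report the other preimage -R.
Answer: -24/25 + 7/25*γ12. Recall the cover is two-to-one: with M of trace 1679/625, both preimages act alike, and the stated γ12 sign chooses the sheet.


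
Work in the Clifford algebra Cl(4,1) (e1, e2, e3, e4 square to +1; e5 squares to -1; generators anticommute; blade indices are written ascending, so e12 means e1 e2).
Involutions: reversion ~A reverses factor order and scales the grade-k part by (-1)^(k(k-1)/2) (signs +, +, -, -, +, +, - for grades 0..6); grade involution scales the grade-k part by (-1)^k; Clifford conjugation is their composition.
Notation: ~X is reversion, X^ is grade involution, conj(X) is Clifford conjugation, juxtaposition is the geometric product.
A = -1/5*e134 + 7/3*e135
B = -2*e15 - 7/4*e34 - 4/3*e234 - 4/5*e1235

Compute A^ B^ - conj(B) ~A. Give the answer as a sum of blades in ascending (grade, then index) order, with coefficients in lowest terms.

first term: 7/20*e1 + 28/15*e2 - 14/3*e3 - 4/15*e12 + 49/12*e145 + 4/25*e245 - 2/5*e345 - 28/9*e1245
second term: -7/20*e1 - 28/15*e2 + 14/3*e3 - 4/15*e12 + 49/12*e145 + 4/25*e245 - 2/5*e345 + 28/9*e1245
Answer: 7/10*e1 + 56/15*e2 - 28/3*e3 - 56/9*e1245


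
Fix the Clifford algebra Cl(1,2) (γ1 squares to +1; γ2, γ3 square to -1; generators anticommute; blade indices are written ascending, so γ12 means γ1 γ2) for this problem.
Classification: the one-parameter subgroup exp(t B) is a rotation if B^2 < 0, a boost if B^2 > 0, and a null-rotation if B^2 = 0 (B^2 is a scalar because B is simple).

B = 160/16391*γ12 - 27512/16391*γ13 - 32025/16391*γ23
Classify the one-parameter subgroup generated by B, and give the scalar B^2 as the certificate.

B^2 term by term: the squares give (160/16391)^2*(γ12)^2 + (-27512/16391)^2*(γ13)^2 + (-32025/16391)^2*(γ23)^2 = 25600/268664881*(+1) + 756910144/268664881*(+1) + 1025600625/268664881*(-1) = -1 (each basis 2-blade squares to minus the product of its generators' squares); cross terms between blades sharing an index anticommute and cancel. So B^2 = -1.
Answer: rotation, certificate B^2 = -1. Certificate logic: -1 is a conjugation-invariant scalar, so its sign fixes rotation versus boost versus null-rotation outright.


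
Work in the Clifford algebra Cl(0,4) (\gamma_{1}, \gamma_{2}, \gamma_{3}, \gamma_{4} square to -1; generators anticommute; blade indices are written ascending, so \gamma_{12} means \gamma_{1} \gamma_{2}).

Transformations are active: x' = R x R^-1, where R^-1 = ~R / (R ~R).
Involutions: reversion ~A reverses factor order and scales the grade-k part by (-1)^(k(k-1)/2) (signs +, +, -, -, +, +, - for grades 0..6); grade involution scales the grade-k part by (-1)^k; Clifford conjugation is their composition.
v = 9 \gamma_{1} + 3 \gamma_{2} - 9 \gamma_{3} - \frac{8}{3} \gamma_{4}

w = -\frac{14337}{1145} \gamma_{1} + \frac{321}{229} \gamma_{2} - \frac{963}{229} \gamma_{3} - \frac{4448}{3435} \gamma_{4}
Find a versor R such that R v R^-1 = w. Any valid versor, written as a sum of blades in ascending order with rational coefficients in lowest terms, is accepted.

The midline construction: v and w both square to -\frac{1603}{9}, so reflecting in their sum -\frac{4032}{1145} \gamma_{1} + \frac{1008}{229} \gamma_{2} - \frac{3024}{229} \gamma_{3} - \frac{4536}{1145} \gamma_{4} exchanges them.
Answer: -\frac{4032}{1145} \gamma_{1} + \frac{1008}{229} \gamma_{2} - \frac{3024}{229} \gamma_{3} - \frac{4536}{1145} \gamma_{4}


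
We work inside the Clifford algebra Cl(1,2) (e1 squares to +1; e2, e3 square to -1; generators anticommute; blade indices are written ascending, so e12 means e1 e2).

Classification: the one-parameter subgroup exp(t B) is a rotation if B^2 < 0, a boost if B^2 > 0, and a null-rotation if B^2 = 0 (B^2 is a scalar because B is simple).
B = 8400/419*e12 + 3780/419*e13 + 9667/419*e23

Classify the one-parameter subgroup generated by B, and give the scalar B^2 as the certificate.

B^2 term by term: the squares give (8400/419)^2*(e12)^2 + (3780/419)^2*(e13)^2 + (9667/419)^2*(e23)^2 = 70560000/175561*(+1) + 14288400/175561*(+1) + 93450889/175561*(-1) = -49 (each basis 2-blade squares to minus the product of its generators' squares); cross terms between blades sharing an index anticommute and cancel. So B^2 = -49.
Answer: rotation, certificate B^2 = -49. Key observation: B^2 = -49 is a conjugation invariant, so its sign decides the class regardless of the surface form of B.


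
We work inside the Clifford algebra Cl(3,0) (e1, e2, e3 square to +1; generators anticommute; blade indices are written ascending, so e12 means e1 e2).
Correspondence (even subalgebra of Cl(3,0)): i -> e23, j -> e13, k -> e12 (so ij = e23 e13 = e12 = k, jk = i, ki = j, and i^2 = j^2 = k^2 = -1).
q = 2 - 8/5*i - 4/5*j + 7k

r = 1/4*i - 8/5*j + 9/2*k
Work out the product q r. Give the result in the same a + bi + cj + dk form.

In blades: q = 2 + 7*e12 - 4/5*e13 - 8/5*e23, r = 9/2*e12 - 8/5*e13 + 1/4*e23.
Distribute q over r term by term (generator squares from the signature, products reordered to ascending indices): (2)*r = 9*e12 - 16/5*e13 + 1/2*e23; (7*e12)*r = -63/2 + 7/4*e13 + 56/5*e23; (-4/5*e13)*r = -32/25 + 1/5*e12 - 18/5*e23; (-8/5*e23)*r = 2/5 + 64/25*e12 + 36/5*e13.
Sum: -1619/50 + 294/25*e12 + 23/4*e13 + 81/10*e23; translating back through the correspondence:
Answer: -1619/50 + 81/10*i + 23/4*j + 294/25*k


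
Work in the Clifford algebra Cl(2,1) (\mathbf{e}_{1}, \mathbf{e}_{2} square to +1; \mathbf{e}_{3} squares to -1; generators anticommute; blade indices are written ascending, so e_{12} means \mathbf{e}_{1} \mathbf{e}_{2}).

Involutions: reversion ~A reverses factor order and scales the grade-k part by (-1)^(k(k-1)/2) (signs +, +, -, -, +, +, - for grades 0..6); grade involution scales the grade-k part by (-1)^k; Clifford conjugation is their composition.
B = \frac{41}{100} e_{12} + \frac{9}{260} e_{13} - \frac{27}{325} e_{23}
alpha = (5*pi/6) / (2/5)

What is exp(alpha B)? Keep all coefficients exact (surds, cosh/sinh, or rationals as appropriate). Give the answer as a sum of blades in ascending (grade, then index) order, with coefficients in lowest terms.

B^2 term by term: the squares give (\frac{41}{100})^2*(e_{12})^2 + (\frac{9}{260})^2*(e_{13})^2 + (-\frac{27}{325})^2*(e_{23})^2 = \frac{1681}{10000}*(-1) + \frac{81}{67600}*(+1) + \frac{729}{105625}*(+1) = -\frac{4}{25} (each basis 2-blade squares to minus the product of its generators' squares); cross terms between blades sharing an index anticommute and cancel. So B^2 = -\frac{4}{25}.
B^2 = -\frac{4}{25} — a negative square means the series sums to a rotation: l = \frac{2}{5}, alpha*l = \frac{5 \pi}{6}, so exp(alpha B) = cos(\frac{5 \pi}{6}) + (sin(\frac{5 \pi}{6})/(\frac{2}{5}))*B = - \frac{\sqrt{3}}{2} + (\frac{5}{4})*B.
Answer: - \frac{\sqrt{3}}{2} + \frac{41}{80} e_{12} + \frac{9}{208} e_{13} - \frac{27}{260} e_{23}


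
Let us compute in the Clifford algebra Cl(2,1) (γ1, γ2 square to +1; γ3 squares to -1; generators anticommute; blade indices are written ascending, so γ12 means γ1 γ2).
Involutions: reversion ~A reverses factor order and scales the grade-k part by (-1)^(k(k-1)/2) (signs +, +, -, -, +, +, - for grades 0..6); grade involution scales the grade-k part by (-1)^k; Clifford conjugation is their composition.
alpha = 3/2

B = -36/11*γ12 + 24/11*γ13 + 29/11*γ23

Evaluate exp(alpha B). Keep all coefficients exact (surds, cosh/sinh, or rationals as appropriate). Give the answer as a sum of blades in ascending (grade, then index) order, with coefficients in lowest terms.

B^2 term by term: the squares give (-36/11)^2*(γ12)^2 + (24/11)^2*(γ13)^2 + (29/11)^2*(γ23)^2 = 1296/121*(-1) + 576/121*(+1) + 841/121*(+1) = 1 (each basis 2-blade squares to minus the product of its generators' squares); cross terms between blades sharing an index anticommute and cancel. So B^2 = 1.
B^2 = 1 — a positive square means the series sums to a boost: l = 1, alpha*l = 3/2, so exp(alpha B) = cosh(3/2) + (sinh(3/2)/1)*B = cosh(3/2) + (sinh(3/2))*B.
Answer: cosh(3/2) - 36*sinh(3/2)/11*γ12 + 24*sinh(3/2)/11*γ13 + 29*sinh(3/2)/11*γ23


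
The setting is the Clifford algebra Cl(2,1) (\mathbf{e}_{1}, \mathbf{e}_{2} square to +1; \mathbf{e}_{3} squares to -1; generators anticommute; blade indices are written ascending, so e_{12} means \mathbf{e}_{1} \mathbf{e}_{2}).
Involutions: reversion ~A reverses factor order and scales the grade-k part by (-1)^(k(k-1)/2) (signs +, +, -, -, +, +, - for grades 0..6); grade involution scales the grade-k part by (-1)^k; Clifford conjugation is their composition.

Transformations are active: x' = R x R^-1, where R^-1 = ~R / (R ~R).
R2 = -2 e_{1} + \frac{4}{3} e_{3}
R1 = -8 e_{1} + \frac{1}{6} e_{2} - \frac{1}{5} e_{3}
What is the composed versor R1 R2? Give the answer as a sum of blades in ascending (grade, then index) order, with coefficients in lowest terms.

Distribute over the terms of R2 (each basis-blade product reordered to ascending indices, repeated generators contracted through their squares):
R1 (-2 e_{1}) = 16 + \frac{1}{3} e_{12} - \frac{2}{5} e_{13}
R1 (\frac{4}{3} e_{3}) = \frac{4}{15} - \frac{32}{3} e_{13} + \frac{2}{9} e_{23}
Summing the partial products and collecting blades:
Answer: \frac{244}{15} + \frac{1}{3} e_{12} - \frac{166}{15} e_{13} + \frac{2}{9} e_{23}


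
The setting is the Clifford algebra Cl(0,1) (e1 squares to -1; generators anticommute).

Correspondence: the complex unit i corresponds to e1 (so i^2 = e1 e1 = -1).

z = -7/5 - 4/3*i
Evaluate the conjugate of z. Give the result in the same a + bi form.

In blades: z = -7/5 - 4/3*e1.
Conjugation here is Clifford conjugation: the scalar is fixed and the grade-1 and grade-2 blades all flip sign, giving -7/5 + 4/3*e1; translating back:
Answer: -7/5 + 4/3*i


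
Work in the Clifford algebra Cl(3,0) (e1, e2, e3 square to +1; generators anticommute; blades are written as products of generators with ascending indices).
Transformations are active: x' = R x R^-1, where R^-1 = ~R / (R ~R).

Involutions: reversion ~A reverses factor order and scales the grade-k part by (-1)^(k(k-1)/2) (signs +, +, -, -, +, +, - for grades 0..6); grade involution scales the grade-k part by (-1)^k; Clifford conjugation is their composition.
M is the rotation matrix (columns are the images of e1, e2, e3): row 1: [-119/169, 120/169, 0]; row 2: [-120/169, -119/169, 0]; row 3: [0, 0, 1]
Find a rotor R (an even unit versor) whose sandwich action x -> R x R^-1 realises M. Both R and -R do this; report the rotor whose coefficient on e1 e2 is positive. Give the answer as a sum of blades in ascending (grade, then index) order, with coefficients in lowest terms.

Method: write R = a + b12*e1 e2 + b13*e1 e3 + b23*e2 e3 with a^2 + b12^2 + b13^2 + b23^2 = 1 (so R^-1 = ~R). Expanding the columns R e_j ~R gives tr M = 4a^2 - 1 and, from the antisymmetric part, M21 - M12 = -4a*b12, M13 - M31 = 4a*b13, M32 - M23 = -4a*b23.
Here tr M = -69/169, so a^2 = (1 + tr M)/4 = 25/169 and a = ±5/13. Taking a = 5/13: M21 - M12 = -240/169, M13 - M31 = 0, M32 - M23 = 0, giving b12 = 12/13, b13 = 0, b23 = 0, i.e. R = 5/13 + 12/13*e1 e2.
Its e1 e2 coefficient is already positive.
Answer: 5/13 + 12/13*e1 e2. Key observation: the double cover Spin(3) -> SO(3) sends R and -R to the same matrix (trace -69/169 here), so the stated sign of the e1 e2 coefficient is what selects one sheet.


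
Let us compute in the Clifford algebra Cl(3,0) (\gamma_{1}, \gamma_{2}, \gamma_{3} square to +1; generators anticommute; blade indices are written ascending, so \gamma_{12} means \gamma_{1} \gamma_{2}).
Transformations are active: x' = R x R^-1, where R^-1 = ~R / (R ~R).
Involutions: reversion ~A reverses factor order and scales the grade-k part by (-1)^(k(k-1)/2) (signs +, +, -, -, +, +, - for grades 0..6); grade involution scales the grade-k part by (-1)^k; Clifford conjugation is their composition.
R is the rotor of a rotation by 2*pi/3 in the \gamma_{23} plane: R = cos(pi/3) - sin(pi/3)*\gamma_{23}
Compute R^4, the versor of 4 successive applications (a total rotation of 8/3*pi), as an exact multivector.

Half-angle bookkeeping: 4 applications in \gamma_{23} add up to rotor phase 4*pi/3 = \frac{4 \pi}{3}, so R^4 = cos(\frac{4 \pi}{3}) - sin(\frac{4 \pi}{3})*\gamma_{23}.
cos(\frac{4 \pi}{3}) = - \frac{1}{2} and sin(\frac{4 \pi}{3}) = - \frac{\sqrt{3}}{2}, so R^4 = -\frac{1}{2} + \frac{\sqrt{3}}{2} \gamma_{23}. The net rotation is 2/3*pi (after discarding 1 full turn, each of which contributes a factor -1 to the rotor); the rotor keeps the half-angle phase exactly.
Answer: -\frac{1}{2} + \frac{\sqrt{3}}{2} \gamma_{23}


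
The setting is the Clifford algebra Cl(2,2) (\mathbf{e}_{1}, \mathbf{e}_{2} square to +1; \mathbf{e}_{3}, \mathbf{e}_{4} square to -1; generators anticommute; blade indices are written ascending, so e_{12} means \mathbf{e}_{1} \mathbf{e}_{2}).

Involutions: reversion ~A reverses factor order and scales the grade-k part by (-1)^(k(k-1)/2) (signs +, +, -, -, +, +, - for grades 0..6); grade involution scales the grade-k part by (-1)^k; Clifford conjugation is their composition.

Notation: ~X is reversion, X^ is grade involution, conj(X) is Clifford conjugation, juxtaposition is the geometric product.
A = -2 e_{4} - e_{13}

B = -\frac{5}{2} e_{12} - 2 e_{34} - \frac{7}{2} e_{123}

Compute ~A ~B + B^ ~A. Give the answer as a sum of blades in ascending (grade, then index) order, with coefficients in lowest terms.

first term: -\frac{7}{2} e_{2} - 4 e_{3} - 2 e_{14} + \frac{5}{2} e_{23} - 5 e_{124} + 7 e_{1234}
second term: -\frac{7}{2} e_{2} - 4 e_{3} - 2 e_{14} + \frac{5}{2} e_{23} + 5 e_{124} - 7 e_{1234}
Answer: -7 e_{2} - 8 e_{3} - 4 e_{14} + 5 e_{23}


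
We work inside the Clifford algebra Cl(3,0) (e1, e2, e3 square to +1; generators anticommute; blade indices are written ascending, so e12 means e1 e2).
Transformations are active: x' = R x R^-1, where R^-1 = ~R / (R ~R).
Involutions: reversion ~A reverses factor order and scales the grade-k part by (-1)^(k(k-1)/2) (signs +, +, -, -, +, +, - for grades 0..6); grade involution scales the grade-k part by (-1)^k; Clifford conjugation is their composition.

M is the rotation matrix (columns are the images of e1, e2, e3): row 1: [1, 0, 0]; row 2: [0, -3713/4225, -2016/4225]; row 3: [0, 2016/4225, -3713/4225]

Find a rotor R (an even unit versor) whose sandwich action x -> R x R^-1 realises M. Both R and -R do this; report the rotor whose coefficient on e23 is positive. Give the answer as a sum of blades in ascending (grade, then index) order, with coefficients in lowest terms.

Method: write R = a + b12*e12 + b13*e13 + b23*e23 with a^2 + b12^2 + b13^2 + b23^2 = 1 (so R^-1 = ~R). Expanding the columns R e_j ~R gives tr M = 4a^2 - 1 and, from the antisymmetric part, M21 - M12 = -4a*b12, M13 - M31 = 4a*b13, M32 - M23 = -4a*b23.
Here tr M = -3201/4225, so a^2 = (1 + tr M)/4 = 256/4225 and a = ±16/65. Taking a = 16/65: M21 - M12 = 0, M13 - M31 = 0, M32 - M23 = 4032/4225, giving b12 = 0, b13 = 0, b23 = -63/65, i.e. R = 16/65 - 63/65*e23.
Its e23 coefficient is negative, so report the other preimage -R.
Answer: -16/65 + 63/65*e23. Uniqueness: Spin(3) -> SO(3) maps R and -R to the same rotation of trace -3201/4225; fixing the sign of the e23 coefficient removes the ambiguity.


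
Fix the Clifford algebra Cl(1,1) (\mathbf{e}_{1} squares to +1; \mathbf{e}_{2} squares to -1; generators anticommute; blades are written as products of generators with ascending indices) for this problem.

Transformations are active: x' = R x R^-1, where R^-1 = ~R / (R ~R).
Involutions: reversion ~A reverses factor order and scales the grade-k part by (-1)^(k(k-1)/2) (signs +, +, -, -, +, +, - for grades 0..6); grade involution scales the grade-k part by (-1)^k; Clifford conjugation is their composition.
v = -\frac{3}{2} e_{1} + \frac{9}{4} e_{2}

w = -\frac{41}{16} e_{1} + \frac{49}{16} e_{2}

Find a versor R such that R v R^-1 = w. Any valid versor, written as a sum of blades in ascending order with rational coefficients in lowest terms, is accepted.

Here q(v) = q(w) = -\frac{45}{16}; the classical choice R = v + w = -\frac{65}{16} e_{1} + \frac{85}{16} e_{2} then realises v -> w under the sandwich.
Answer: -\frac{65}{16} e_{1} + \frac{85}{16} e_{2}


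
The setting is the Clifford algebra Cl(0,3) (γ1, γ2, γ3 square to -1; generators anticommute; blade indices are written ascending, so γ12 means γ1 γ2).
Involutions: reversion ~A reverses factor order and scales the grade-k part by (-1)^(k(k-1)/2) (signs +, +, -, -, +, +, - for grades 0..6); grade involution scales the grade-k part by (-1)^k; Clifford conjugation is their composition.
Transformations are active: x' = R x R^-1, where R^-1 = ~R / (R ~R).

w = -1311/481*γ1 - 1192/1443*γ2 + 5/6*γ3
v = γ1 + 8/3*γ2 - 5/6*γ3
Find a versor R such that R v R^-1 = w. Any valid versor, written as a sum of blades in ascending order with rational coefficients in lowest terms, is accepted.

Equal squares first: v^2 = w^2 = -317/36. Then v + w = -830/481*γ1 + 2656/1443*γ2 is a versor taking v to w, provided it is invertible.
Answer: -830/481*γ1 + 2656/1443*γ2


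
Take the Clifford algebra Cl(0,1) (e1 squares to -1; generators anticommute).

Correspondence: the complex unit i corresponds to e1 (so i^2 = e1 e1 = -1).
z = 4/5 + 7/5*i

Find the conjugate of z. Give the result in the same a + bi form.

In blades: z = 4/5 + 7/5*e1.
Conjugation here is Clifford conjugation: the scalar is fixed and the grade-1 and grade-2 blades all flip sign, giving 4/5 - 7/5*e1; translating back:
Answer: 4/5 - 7/5*i


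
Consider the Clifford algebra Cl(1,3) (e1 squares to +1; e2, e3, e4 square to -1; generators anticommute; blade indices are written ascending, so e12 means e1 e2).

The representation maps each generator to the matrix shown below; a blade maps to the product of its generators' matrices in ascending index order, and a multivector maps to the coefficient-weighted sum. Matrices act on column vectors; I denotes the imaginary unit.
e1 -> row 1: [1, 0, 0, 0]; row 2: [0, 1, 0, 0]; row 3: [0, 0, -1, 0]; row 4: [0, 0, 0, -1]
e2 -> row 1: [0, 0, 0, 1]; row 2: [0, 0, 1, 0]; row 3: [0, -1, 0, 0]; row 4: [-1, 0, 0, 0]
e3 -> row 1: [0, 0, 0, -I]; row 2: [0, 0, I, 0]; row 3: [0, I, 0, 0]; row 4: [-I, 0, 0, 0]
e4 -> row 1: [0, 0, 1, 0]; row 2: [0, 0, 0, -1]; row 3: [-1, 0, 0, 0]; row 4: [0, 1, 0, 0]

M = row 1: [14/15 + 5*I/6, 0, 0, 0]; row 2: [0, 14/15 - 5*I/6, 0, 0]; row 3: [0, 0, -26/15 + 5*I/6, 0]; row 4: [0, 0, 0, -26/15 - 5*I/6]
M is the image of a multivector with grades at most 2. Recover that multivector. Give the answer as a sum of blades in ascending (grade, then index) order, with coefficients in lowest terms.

Method: the blade images are trace-orthogonal — tr(rho(e_A) rho(e_B)^-1) = 4 if A = B and 0 otherwise — and rho(e_A)^-1 = (e_A)^2 * rho(e_A) with (e_A)^2 = +1 or -1, so the coefficient of e_A in the preimage is (e_A)^2 * tr(M rho(e_A))/4.
Nonzero projections over blades of grade <= 2: 1: (1)^2 = +1, tr(M 1) = -8/5, coefficient -2/5; e1: (e1)^2 = +1, tr(M rho(e1)) = 16/3, coefficient 4/3; e23: (e23)^2 = -1, tr(M rho(e23)) = 10/3, coefficient -5/6. Every other blade of grade <= 2 projects to 0.
Answer: -2/5 + 4/3*e1 - 5/6*e23


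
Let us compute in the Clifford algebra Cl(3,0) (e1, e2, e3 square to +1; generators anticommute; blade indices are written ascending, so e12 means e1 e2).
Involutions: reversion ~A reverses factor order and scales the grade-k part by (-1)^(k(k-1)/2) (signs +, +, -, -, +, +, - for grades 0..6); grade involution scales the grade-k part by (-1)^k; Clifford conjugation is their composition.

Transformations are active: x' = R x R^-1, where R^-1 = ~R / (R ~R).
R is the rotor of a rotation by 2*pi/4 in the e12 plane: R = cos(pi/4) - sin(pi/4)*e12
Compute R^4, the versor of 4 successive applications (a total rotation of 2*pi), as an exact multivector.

The rotor phase is half the rotation angle and phases add under composition, so 4 steps in the e12 plane accumulate phase 4*(pi/4) = pi: R^4 = cos(pi) - sin(pi)*e12.
cos(pi) = -1 and sin(pi) = 0, so R^4 = -1. The total rotation 2*pi is 1 full turn, so every vector returns to itself, yet the rotor is -1, on the OTHER sheet of the double cover (an odd number of 2*pi turns).
Answer: -1


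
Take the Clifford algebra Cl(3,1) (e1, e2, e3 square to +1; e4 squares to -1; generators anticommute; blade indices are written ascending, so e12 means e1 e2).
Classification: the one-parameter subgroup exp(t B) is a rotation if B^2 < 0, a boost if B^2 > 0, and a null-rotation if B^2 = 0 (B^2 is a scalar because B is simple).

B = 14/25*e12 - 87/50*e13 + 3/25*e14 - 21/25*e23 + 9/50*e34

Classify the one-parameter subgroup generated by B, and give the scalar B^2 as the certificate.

B^2 term by term: the squares give (14/25)^2*(e12)^2 + (-87/50)^2*(e13)^2 + (3/25)^2*(e14)^2 + (-21/25)^2*(e23)^2 + (9/50)^2*(e34)^2 = 196/625*(-1) + 7569/2500*(-1) + 9/625*(+1) + 441/625*(-1) + 81/2500*(+1) = -4 (each basis 2-blade squares to minus the product of its generators' squares); cross terms between blades sharing an index anticommute and cancel; the commuting (index-disjoint) pairs give grade-4 terms 2*c*c'*(blade product), which cancel blade by blade — e1234: 126/625 - 126/625 = 0 — confirming B is simple. So B^2 = -4.
Answer: rotation, certificate B^2 = -4. Certificate logic: -4 is a conjugation-invariant scalar, so its sign fixes rotation versus boost versus null-rotation outright.


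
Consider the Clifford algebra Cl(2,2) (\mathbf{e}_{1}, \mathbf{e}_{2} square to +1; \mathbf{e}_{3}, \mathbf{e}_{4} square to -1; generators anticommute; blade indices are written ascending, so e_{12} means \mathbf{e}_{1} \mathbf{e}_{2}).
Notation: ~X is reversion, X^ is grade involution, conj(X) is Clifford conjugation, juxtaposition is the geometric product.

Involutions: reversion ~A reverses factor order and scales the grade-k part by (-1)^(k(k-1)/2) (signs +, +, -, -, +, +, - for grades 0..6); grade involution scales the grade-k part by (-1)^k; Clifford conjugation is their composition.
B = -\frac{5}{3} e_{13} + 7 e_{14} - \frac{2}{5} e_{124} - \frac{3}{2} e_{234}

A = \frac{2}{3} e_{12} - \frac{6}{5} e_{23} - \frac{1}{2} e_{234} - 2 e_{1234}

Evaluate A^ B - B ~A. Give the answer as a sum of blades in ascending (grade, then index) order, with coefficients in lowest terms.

first term: \frac{3}{4} - 3 e_{1} + \frac{4}{5} e_{3} + \frac{31}{15} e_{4} - 2 e_{12} - \frac{1}{5} e_{13} - \frac{116}{9} e_{23} - 8 e_{24} + \frac{7}{2} e_{123} + \frac{5}{6} e_{124} - \frac{37}{25} e_{134} - \frac{42}{5} e_{1234}
second term: \frac{3}{4} + 3 e_{1} - \frac{4}{5} e_{3} - \frac{31}{15} e_{4} - 2 e_{12} + \frac{1}{5} e_{13} - \frac{116}{9} e_{23} - 8 e_{24} - \frac{7}{2} e_{123} - \frac{5}{6} e_{124} - \frac{37}{25} e_{134} + \frac{42}{5} e_{1234}
Answer: -6 e_{1} + \frac{8}{5} e_{3} + \frac{62}{15} e_{4} - \frac{2}{5} e_{13} + 7 e_{123} + \frac{5}{3} e_{124} - \frac{84}{5} e_{1234}


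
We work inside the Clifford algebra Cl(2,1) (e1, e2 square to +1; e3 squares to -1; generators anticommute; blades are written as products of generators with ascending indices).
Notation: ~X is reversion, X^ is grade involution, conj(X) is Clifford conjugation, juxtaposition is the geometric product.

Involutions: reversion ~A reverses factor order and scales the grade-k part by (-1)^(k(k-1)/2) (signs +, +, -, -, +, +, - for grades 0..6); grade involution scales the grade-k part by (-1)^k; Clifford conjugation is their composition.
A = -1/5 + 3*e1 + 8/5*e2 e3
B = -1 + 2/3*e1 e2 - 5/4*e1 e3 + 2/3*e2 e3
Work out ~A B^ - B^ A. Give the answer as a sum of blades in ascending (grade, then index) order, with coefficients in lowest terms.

first term: -13/15 - 3*e1 + 2*e2 - 15/4*e3 - 32/15*e1 e2 + 79/60*e1 e3 + 22/15*e2 e3 + 2*e1 e2 e3
second term: 19/15 - 3*e1 - 2*e2 + 15/4*e3 - 32/15*e1 e2 + 79/60*e1 e3 - 26/15*e2 e3 + 2*e1 e2 e3
Answer: -32/15 + 4*e2 - 15/2*e3 + 16/5*e2 e3


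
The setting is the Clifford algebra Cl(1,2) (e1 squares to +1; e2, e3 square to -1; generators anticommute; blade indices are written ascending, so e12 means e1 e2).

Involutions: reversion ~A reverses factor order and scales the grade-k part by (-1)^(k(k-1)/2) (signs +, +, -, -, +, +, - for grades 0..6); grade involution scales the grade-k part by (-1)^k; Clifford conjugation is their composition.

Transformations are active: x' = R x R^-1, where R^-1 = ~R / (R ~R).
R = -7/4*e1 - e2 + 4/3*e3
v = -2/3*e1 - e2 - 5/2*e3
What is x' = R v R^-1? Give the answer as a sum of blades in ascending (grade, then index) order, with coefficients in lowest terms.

~R = -7/4*e1 - e2 + 4/3*e3, and R ~R = 41/144, so R^-1 = ~R / (41/144).
R v = 7/2 + 13/12*e12 + 379/72*e13 + 23/6*e23
Answer: -5210/123*e1 - 967/41*e2 + 2893/82*e3


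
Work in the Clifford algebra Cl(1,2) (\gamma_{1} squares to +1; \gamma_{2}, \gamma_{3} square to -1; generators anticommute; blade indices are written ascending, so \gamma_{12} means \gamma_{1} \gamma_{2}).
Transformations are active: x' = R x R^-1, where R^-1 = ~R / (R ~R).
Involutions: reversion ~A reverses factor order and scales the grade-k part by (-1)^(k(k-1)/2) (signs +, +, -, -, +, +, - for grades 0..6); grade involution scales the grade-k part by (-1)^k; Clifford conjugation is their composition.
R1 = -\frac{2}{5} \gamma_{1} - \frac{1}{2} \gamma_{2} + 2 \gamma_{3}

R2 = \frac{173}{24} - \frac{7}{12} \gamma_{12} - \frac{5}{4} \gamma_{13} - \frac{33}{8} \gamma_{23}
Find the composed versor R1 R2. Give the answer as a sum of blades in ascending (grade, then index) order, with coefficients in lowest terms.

Distribute over the terms of R1 (each basis-blade product reordered to ascending indices, repeated generators contracted through their squares):
(-\frac{2}{5} \gamma_{1}) R2 = -\frac{173}{60} \gamma_{1} + \frac{7}{30} \gamma_{2} + \frac{1}{2} \gamma_{3} + \frac{33}{20} \gamma_{123}
(-\frac{1}{2} \gamma_{2}) R2 = \frac{7}{24} \gamma_{1} - \frac{173}{48} \gamma_{2} - \frac{33}{16} \gamma_{3} - \frac{5}{8} \gamma_{123}
(2 \gamma_{3}) R2 = -\frac{5}{2} \gamma_{1} - \frac{33}{4} \gamma_{2} + \frac{173}{12} \gamma_{3} - \frac{7}{6} \gamma_{123}
Summing the partial products and collecting blades:
Answer: -\frac{611}{120} \gamma_{1} - \frac{2789}{240} \gamma_{2} + \frac{617}{48} \gamma_{3} - \frac{17}{120} \gamma_{123}
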